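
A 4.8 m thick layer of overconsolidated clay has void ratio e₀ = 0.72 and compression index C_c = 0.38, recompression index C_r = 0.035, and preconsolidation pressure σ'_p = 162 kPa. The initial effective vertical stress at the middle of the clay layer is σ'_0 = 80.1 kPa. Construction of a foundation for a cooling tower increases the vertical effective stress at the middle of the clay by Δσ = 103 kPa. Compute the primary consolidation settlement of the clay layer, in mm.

S_c ≈ 86.3 mm

Final effective stress: σ'_f = 80.1 + 103 = 183.1 kPa.
σ'_f = 183.1 > σ'_p = 162 kPa, so the stress path crosses the preconsolidation pressure — recompression up to σ'_p, then virgin compression beyond:
S_c = H/(1+e₀)·[C_r·log₁₀(σ'_p/σ'_0) + C_c·log₁₀(σ'_f/σ'_p)]
    = 4.8/1.72 × [0.035×log₁₀(162/80.1) + 0.38×log₁₀(183.1/162)]
    = 2.7907 × [0.010706 + 0.020206] = 0.08627 m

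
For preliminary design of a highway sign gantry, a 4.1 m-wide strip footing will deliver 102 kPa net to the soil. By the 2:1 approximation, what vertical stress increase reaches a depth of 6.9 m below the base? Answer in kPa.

By the 2:1 method the load spreads at 1 horizontal : 2 vertical, so at depth z the loaded area has grown by z in each plan dimension:
Δσ = qB/(B+z) = 102×4.1/(4.1+6.9) = 38.018 kPa

Δσ_z ≈ 38 kPa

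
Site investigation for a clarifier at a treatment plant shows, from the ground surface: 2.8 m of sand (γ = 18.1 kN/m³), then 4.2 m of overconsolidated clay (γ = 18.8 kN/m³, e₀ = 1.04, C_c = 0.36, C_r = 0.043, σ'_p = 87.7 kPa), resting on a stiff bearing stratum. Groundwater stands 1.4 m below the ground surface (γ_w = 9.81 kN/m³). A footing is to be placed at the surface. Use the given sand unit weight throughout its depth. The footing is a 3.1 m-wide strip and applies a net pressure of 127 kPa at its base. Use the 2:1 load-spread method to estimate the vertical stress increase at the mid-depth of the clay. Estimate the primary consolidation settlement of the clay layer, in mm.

S_c ≈ 75.4 mm

Mid-depth of clay below the ground surface: z = 2.8 + 4.2/2 = 4.9 m.
Total vertical stress at mid-clay: σ_v = 18.1×2.8 + 18.8×2.1 = 90.16 kPa.
Pore pressure: u = 9.81×(4.9 − 1.4) = 34.335 kPa.
Initial effective stress: σ'_0 = σ_v − u = 90.16 − 34.335 = 55.825 kPa.
Stress increase at mid-clay by the 2:1 spreading method:
Δσ = qB/(B+z) = 127×3.1/(3.1+4.9) = 49.212 kPa
Final effective stress: σ'_f = 55.825 + 49.212 = 105.04 kPa.
σ'_f = 105.04 > σ'_p = 87.7 kPa, so the stress path crosses the preconsolidation pressure — recompression up to σ'_p, then virgin compression beyond:
S_c = H/(1+e₀)·[C_r·log₁₀(σ'_p/σ'_0) + C_c·log₁₀(σ'_f/σ'_p)]
    = 4.2/2.04 × [0.043×log₁₀(87.7/55.825) + 0.36×log₁₀(105.04/87.7)]
    = 2.0588 × [0.0084353 + 0.028208] = 0.07544 m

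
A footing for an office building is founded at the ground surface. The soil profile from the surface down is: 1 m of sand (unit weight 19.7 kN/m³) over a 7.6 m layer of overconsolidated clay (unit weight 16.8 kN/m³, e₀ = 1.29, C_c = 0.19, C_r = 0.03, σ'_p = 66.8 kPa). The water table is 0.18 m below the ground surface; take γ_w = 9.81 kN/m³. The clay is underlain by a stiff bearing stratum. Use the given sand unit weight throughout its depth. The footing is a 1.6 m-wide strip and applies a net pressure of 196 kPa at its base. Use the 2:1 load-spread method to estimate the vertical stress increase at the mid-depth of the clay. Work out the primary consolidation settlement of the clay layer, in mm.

Mid-depth of clay below the ground surface: z = 1 + 7.6/2 = 4.8 m.
Total vertical stress at mid-clay: σ_v = 19.7×1 + 16.8×3.8 = 83.54 kPa.
Pore pressure: u = 9.81×(4.8 − 0.18) = 45.322 kPa.
Initial effective stress: σ'_0 = σ_v − u = 83.54 − 45.322 = 38.218 kPa.
Stress increase at mid-clay by the 2:1 spreading method:
Δσ = qB/(B+z) = 196×1.6/(1.6+4.8) = 49 kPa
Final effective stress: σ'_f = 38.218 + 49 = 87.218 kPa.
σ'_f = 87.218 > σ'_p = 66.8 kPa, so the stress path crosses the preconsolidation pressure — recompression up to σ'_p, then virgin compression beyond:
S_c = H/(1+e₀)·[C_r·log₁₀(σ'_p/σ'_0) + C_c·log₁₀(σ'_f/σ'_p)]
    = 7.6/2.29 × [0.03×log₁₀(66.8/38.218) + 0.19×log₁₀(87.218/66.8)]
    = 3.3188 × [0.0072753 + 0.022008] = 0.09719 m

S_c ≈ 97.2 mm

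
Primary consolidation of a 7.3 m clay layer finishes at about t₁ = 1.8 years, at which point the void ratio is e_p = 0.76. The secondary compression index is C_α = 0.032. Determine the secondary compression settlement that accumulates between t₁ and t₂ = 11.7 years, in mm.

S_s ≈ 108 mm

Secondary compression: S_s = C_α·H/(1+e_p)·log₁₀(t₂/t₁)
S_s = 0.032×7.3/(1+0.76)×log₁₀(11.7/1.8)
    = 0.1327 × 0.8129 = 0.1079 m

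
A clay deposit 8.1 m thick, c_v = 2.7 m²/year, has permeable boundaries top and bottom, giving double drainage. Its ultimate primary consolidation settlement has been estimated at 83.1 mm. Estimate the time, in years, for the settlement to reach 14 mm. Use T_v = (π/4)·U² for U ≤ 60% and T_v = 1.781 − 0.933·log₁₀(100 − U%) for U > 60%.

Drainage path length: H_d = H/2 = 4.05 m (double drainage).
U = S(t)/S_ult = 14/83.1 = 0.1685.
U ≤ 60%: T_v = (π/4)·U² = (π/4)×0.16847² = 0.022292.
t = T_v·H_d²/c_v = 0.022292×4.05²/2.7 = 0.1354 years.

t ≈ 0.135 years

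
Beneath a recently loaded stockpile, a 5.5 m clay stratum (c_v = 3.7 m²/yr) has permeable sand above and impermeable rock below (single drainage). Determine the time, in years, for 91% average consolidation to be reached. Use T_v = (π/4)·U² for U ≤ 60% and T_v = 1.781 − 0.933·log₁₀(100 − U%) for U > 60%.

t ≈ 7.28 years

Drainage path length: H_d = H = 5.5 m (single drainage).
U > 60%: T_v = 1.781 − 0.933·log₁₀(100 − 91) = 0.89069.
t = T_v·H_d²/c_v = 0.89069×5.5²/3.7 = 7.282 years.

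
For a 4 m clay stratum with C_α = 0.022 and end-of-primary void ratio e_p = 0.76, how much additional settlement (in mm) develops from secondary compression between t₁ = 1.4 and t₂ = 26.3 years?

S_s ≈ 63.7 mm

Secondary compression: S_s = C_α·H/(1+e_p)·log₁₀(t₂/t₁)
S_s = 0.022×4/(1+0.76)×log₁₀(26.3/1.4)
    = 0.05 × 1.274 = 0.06369 m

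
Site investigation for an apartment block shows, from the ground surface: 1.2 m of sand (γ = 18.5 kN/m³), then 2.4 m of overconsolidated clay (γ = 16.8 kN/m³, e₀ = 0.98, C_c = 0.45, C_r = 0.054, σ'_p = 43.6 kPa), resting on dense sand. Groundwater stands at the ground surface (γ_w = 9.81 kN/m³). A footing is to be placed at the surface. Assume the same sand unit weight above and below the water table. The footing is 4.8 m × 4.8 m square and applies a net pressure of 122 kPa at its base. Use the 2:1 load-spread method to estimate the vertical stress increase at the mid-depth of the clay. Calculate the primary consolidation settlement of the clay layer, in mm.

Mid-depth of clay below the ground surface: z = 1.2 + 2.4/2 = 2.4 m.
Total vertical stress at mid-clay: σ_v = 18.5×1.2 + 16.8×1.2 = 42.36 kPa.
Pore pressure: u = 9.81×(2.4 − 0) = 23.544 kPa.
Initial effective stress: σ'_0 = σ_v − u = 42.36 − 23.544 = 18.816 kPa.
Stress increase at mid-clay by the 2:1 spreading method:
Δσ = qBL/((B+z)(L+z)) = 122×4.8×4.8/((4.8+2.4)(4.8+2.4)) = 54.222 kPa
Final effective stress: σ'_f = 18.816 + 54.222 = 73.038 kPa.
σ'_f = 73.038 > σ'_p = 43.6 kPa, so the stress path crosses the preconsolidation pressure — recompression up to σ'_p, then virgin compression beyond:
S_c = H/(1+e₀)·[C_r·log₁₀(σ'_p/σ'_0) + C_c·log₁₀(σ'_f/σ'_p)]
    = 2.4/1.98 × [0.054×log₁₀(43.6/18.816) + 0.45×log₁₀(73.038/43.6)]
    = 1.2121 × [0.019708 + 0.10083] = 0.1461 m

S_c ≈ 146 mm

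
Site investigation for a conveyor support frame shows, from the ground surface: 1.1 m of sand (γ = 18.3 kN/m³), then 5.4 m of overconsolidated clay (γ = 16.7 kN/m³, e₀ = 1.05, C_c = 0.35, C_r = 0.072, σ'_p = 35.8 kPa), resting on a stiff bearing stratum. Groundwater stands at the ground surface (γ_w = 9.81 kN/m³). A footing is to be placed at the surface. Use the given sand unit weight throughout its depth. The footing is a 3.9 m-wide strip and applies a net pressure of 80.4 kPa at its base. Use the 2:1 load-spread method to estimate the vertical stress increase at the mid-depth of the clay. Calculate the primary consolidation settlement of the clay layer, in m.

Mid-depth of clay below the ground surface: z = 1.1 + 5.4/2 = 3.8 m.
Total vertical stress at mid-clay: σ_v = 18.3×1.1 + 16.7×2.7 = 65.22 kPa.
Pore pressure: u = 9.81×(3.8 − 0) = 37.278 kPa.
Initial effective stress: σ'_0 = σ_v − u = 65.22 − 37.278 = 27.942 kPa.
Stress increase at mid-clay by the 2:1 spreading method:
Δσ = qB/(B+z) = 80.4×3.9/(3.9+3.8) = 40.722 kPa
Final effective stress: σ'_f = 27.942 + 40.722 = 68.664 kPa.
σ'_f = 68.664 > σ'_p = 35.8 kPa, so the stress path crosses the preconsolidation pressure — recompression up to σ'_p, then virgin compression beyond:
S_c = H/(1+e₀)·[C_r·log₁₀(σ'_p/σ'_0) + C_c·log₁₀(σ'_f/σ'_p)]
    = 5.4/2.05 × [0.072×log₁₀(35.8/27.942) + 0.35×log₁₀(68.664/35.8)]
    = 2.6341 × [0.007749 + 0.098996] = 0.2812 m

S_c ≈ 0.281 m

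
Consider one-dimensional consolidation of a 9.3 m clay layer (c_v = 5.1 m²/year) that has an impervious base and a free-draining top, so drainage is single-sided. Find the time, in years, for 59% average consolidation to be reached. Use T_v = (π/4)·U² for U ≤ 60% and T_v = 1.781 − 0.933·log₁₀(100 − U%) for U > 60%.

Drainage path length: H_d = H = 9.3 m (single drainage).
U ≤ 60%: T_v = (π/4)·U² = (π/4)×0.59² = 0.2734.
t = T_v·H_d²/c_v = 0.2734×9.3²/5.1 = 4.637 years.

t ≈ 4.64 years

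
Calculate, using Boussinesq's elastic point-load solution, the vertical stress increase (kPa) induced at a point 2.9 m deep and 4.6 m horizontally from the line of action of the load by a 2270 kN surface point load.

Boussinesq vertical stress below a point load on an elastic half-space:
Δσ_z = 3P/(2πz²) · [1 + (r/z)²]^(−5/2)
r/z = 4.6/2.9 = 1.5862; [1+(r/z)²]^(−5/2) = 0.043138.
Δσ_z = 3×2270/(2π×2.9²) × 0.043138 = 128.88 × 0.043138 = 5.56 kPa

Δσ_z ≈ 5.56 kPa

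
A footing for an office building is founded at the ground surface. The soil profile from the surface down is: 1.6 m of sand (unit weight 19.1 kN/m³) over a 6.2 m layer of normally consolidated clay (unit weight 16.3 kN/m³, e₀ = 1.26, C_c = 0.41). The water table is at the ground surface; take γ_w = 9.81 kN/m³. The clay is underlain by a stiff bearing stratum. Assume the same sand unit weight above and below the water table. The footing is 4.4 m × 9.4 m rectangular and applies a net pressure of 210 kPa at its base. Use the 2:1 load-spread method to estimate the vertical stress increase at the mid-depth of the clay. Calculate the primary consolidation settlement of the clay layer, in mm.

Mid-depth of clay below the ground surface: z = 1.6 + 6.2/2 = 4.7 m.
Total vertical stress at mid-clay: σ_v = 19.1×1.6 + 16.3×3.1 = 81.09 kPa.
Pore pressure: u = 9.81×(4.7 − 0) = 46.107 kPa.
Initial effective stress: σ'_0 = σ_v − u = 81.09 − 46.107 = 34.983 kPa.
Stress increase at mid-clay by the 2:1 spreading method:
Δσ = qBL/((B+z)(L+z)) = 210×4.4×9.4/((4.4+4.7)(9.4+4.7)) = 67.692 kPa
Final effective stress: σ'_f = σ'_0 + Δσ = 34.983 + 67.692 = 102.67 kPa.
Normally consolidated clay, so the full stress increment lies on the virgin compression line:
S_c = C_c·H/(1+e₀)·log₁₀(σ'_f/σ'_0) = 0.41×6.2/(1+1.26)×log₁₀(102.67/34.983)
    = 1.1248 × 0.46759 = 0.5259 m

S_c ≈ 526 mm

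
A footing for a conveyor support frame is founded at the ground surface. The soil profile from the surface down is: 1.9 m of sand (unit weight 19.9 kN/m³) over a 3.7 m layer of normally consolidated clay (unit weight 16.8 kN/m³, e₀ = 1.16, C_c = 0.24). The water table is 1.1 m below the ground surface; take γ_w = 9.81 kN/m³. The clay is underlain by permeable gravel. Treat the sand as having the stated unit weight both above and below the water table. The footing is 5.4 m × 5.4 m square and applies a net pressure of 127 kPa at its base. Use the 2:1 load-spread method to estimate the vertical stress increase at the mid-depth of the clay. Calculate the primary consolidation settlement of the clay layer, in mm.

S_c ≈ 127 mm

Mid-depth of clay below the ground surface: z = 1.9 + 3.7/2 = 3.75 m.
Total vertical stress at mid-clay: σ_v = 19.9×1.9 + 16.8×1.85 = 68.89 kPa.
Pore pressure: u = 9.81×(3.75 − 1.1) = 25.997 kPa.
Initial effective stress: σ'_0 = σ_v − u = 68.89 − 25.997 = 42.893 kPa.
Stress increase at mid-clay by the 2:1 spreading method:
Δσ = qBL/((B+z)(L+z)) = 127×5.4×5.4/((5.4+3.75)(5.4+3.75)) = 44.233 kPa
Final effective stress: σ'_f = σ'_0 + Δσ = 42.893 + 44.233 = 87.126 kPa.
Normally consolidated clay, so the full stress increment lies on the virgin compression line:
S_c = C_c·H/(1+e₀)·log₁₀(σ'_f/σ'_0) = 0.24×3.7/(1+1.16)×log₁₀(87.126/42.893)
    = 0.41111 × 0.30776 = 0.1265 m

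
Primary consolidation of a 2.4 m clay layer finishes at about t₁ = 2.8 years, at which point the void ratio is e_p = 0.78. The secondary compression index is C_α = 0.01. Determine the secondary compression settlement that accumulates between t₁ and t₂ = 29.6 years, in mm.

S_s ≈ 13.8 mm

Secondary compression: S_s = C_α·H/(1+e_p)·log₁₀(t₂/t₁)
S_s = 0.01×2.4/(1+0.78)×log₁₀(29.6/2.8)
    = 0.01348 × 1.024 = 0.01381 m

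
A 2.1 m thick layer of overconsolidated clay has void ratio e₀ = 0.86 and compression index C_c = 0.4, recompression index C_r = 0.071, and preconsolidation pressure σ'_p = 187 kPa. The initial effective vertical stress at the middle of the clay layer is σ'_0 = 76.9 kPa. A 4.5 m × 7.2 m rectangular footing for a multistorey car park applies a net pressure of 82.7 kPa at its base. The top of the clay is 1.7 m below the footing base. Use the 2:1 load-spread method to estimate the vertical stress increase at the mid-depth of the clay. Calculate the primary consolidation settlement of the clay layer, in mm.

Mid-depth of clay below the footing base: z = 1.7 + 2.1/2 = 2.75 m.
Stress increase at mid-clay by the 2:1 spreading method:
Δσ = qBL/((B+z)(L+z)) = 82.7×4.5×7.2/((4.5+2.75)(7.2+2.75)) = 37.144 kPa
Final effective stress: σ'_f = 76.9 + 37.144 = 114.04 kPa.
σ'_f = 114.04 ≤ σ'_p = 187 kPa, so the clay remains overconsolidated and only the recompression index applies:
S_c = C_r·H/(1+e₀)·log₁₀(σ'_f/σ'_0) = 0.071×2.1/1.86×log₁₀(114.04/76.9)
    = 0.080159 × 0.17113 = 0.01372 m

S_c ≈ 13.7 mm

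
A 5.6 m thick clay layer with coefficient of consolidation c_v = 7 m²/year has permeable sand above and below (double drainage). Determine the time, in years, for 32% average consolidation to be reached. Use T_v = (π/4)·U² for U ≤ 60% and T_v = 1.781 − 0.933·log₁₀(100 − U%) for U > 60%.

Drainage path length: H_d = H/2 = 2.8 m (double drainage).
U ≤ 60%: T_v = (π/4)·U² = (π/4)×0.32² = 0.080425.
t = T_v·H_d²/c_v = 0.080425×2.8²/7 = 0.09008 years.

t ≈ 0.0901 years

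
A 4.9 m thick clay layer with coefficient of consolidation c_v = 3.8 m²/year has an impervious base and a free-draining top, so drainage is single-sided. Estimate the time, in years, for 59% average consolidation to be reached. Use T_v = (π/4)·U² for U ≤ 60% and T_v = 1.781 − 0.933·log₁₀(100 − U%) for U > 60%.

Drainage path length: H_d = H = 4.9 m (single drainage).
U ≤ 60%: T_v = (π/4)·U² = (π/4)×0.59² = 0.2734.
t = T_v·H_d²/c_v = 0.2734×4.9²/3.8 = 1.727 years.

t ≈ 1.73 years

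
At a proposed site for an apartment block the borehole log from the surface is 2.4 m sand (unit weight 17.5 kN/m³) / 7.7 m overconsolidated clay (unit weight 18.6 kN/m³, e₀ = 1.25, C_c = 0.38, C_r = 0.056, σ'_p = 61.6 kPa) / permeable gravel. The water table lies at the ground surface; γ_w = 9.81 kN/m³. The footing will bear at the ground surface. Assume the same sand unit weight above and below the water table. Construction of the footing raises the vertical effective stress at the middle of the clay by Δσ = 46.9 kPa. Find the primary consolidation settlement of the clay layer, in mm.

Mid-depth of clay below the ground surface: z = 2.4 + 7.7/2 = 6.25 m.
Total vertical stress at mid-clay: σ_v = 17.5×2.4 + 18.6×3.85 = 113.61 kPa.
Pore pressure: u = 9.81×(6.25 − 0) = 61.312 kPa.
Initial effective stress: σ'_0 = σ_v − u = 113.61 − 61.312 = 52.298 kPa.
Final effective stress: σ'_f = 52.298 + 46.9 = 99.198 kPa.
σ'_f = 99.198 > σ'_p = 61.6 kPa, so the stress path crosses the preconsolidation pressure — recompression up to σ'_p, then virgin compression beyond:
S_c = H/(1+e₀)·[C_r·log₁₀(σ'_p/σ'_0) + C_c·log₁₀(σ'_f/σ'_p)]
    = 7.7/2.25 × [0.056×log₁₀(61.6/52.298) + 0.38×log₁₀(99.198/61.6)]
    = 3.4222 × [0.0039814 + 0.07863] = 0.2827 m

S_c ≈ 283 mm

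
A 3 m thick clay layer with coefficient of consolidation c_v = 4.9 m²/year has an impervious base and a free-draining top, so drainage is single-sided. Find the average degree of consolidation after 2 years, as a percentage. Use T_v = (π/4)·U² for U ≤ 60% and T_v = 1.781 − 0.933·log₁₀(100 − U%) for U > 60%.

Drainage path length: H_d = H = 3 m (single drainage).
T_v = c_v·t/H_d² = 4.9×2/3² = 1.0889.
T_v = 1.0889 corresponds to the U > 60% branch:
U = 1 − 10^((1.781 − T_v)/0.933)/100 = 0.9448

U ≈ 94.5 %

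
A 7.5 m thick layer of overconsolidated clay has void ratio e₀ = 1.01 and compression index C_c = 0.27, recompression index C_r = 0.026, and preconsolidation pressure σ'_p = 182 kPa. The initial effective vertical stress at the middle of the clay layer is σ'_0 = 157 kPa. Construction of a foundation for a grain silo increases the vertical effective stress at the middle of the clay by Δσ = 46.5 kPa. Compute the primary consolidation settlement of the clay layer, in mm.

S_c ≈ 55.1 mm

Final effective stress: σ'_f = 157 + 46.5 = 203.5 kPa.
σ'_f = 203.5 > σ'_p = 182 kPa, so the stress path crosses the preconsolidation pressure — recompression up to σ'_p, then virgin compression beyond:
S_c = H/(1+e₀)·[C_r·log₁₀(σ'_p/σ'_0) + C_c·log₁₀(σ'_f/σ'_p)]
    = 7.5/2.01 × [0.026×log₁₀(182/157) + 0.27×log₁₀(203.5/182)]
    = 3.7313 × [0.0016685 + 0.013093] = 0.05508 m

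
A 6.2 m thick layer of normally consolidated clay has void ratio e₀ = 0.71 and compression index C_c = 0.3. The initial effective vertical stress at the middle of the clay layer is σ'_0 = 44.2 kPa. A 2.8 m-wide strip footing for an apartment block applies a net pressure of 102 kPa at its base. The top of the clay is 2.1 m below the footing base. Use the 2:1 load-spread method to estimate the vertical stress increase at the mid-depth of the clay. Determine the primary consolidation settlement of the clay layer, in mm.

S_c ≈ 280 mm

Mid-depth of clay below the footing base: z = 2.1 + 6.2/2 = 5.2 m.
Stress increase at mid-clay by the 2:1 spreading method:
Δσ = qB/(B+z) = 102×2.8/(2.8+5.2) = 35.7 kPa
Final effective stress: σ'_f = σ'_0 + Δσ = 44.2 + 35.7 = 79.9 kPa.
Normally consolidated clay, so the full stress increment lies on the virgin compression line:
S_c = C_c·H/(1+e₀)·log₁₀(σ'_f/σ'_0) = 0.3×6.2/(1+0.71)×log₁₀(79.9/44.2)
    = 1.0877 × 0.25712 = 0.2797 m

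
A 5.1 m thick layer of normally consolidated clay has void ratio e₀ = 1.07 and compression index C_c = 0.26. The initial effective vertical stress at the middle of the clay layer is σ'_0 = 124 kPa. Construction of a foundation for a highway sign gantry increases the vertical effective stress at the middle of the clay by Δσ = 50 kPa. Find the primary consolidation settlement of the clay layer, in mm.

Final effective stress: σ'_f = σ'_0 + Δσ = 124 + 50 = 174 kPa.
Normally consolidated clay, so the full stress increment lies on the virgin compression line:
S_c = C_c·H/(1+e₀)·log₁₀(σ'_f/σ'_0) = 0.26×5.1/(1+1.07)×log₁₀(174/124)
    = 0.64058 × 0.14713 = 0.09425 m

S_c ≈ 94.2 mm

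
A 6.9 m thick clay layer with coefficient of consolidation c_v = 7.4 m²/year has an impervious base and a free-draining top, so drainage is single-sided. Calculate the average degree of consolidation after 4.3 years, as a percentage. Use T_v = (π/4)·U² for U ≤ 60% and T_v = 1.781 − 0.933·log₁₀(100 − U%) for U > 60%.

U ≈ 84.4 %

Drainage path length: H_d = H = 6.9 m (single drainage).
T_v = c_v·t/H_d² = 7.4×4.3/6.9² = 0.66835.
T_v = 0.66835 corresponds to the U > 60% branch:
U = 1 − 10^((1.781 − T_v)/0.933)/100 = 0.8442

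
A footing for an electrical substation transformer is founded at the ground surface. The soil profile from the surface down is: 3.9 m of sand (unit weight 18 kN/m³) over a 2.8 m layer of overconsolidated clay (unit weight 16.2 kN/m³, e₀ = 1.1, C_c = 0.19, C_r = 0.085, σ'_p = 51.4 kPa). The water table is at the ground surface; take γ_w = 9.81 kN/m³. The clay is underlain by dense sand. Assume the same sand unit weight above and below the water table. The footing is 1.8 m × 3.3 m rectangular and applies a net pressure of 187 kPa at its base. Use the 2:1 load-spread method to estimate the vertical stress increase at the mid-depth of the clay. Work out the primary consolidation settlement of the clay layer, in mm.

Mid-depth of clay below the ground surface: z = 3.9 + 2.8/2 = 5.3 m.
Total vertical stress at mid-clay: σ_v = 18×3.9 + 16.2×1.4 = 92.88 kPa.
Pore pressure: u = 9.81×(5.3 − 0) = 51.993 kPa.
Initial effective stress: σ'_0 = σ_v − u = 92.88 − 51.993 = 40.887 kPa.
Stress increase at mid-clay by the 2:1 spreading method:
Δσ = qBL/((B+z)(L+z)) = 187×1.8×3.3/((1.8+5.3)(3.3+5.3)) = 18.192 kPa
Final effective stress: σ'_f = 40.887 + 18.192 = 59.079 kPa.
σ'_f = 59.079 > σ'_p = 51.4 kPa, so the stress path crosses the preconsolidation pressure — recompression up to σ'_p, then virgin compression beyond:
S_c = H/(1+e₀)·[C_r·log₁₀(σ'_p/σ'_0) + C_c·log₁₀(σ'_f/σ'_p)]
    = 2.8/2.1 × [0.085×log₁₀(51.4/40.887) + 0.19×log₁₀(59.079/51.4)]
    = 1.3333 × [0.0084471 + 0.011489] = 0.02658 m

S_c ≈ 26.6 mm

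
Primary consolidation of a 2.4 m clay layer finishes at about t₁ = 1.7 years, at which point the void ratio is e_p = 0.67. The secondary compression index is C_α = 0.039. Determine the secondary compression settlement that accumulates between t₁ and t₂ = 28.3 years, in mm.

S_s ≈ 68.5 mm

Secondary compression: S_s = C_α·H/(1+e_p)·log₁₀(t₂/t₁)
S_s = 0.039×2.4/(1+0.67)×log₁₀(28.3/1.7)
    = 0.05605 × 1.221 = 0.06845 m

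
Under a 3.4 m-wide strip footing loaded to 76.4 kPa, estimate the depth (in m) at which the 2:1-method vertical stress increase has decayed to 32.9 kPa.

z ≈ 4.5 m

2:1 spreading — at depth z the loaded area has grown by z in each plan dimension:
qB/(B+z) = Δσ_z ⇒ z = qB/Δσ_z − B = 76.4×3.4/32.9 − 3.4 = 4.495 m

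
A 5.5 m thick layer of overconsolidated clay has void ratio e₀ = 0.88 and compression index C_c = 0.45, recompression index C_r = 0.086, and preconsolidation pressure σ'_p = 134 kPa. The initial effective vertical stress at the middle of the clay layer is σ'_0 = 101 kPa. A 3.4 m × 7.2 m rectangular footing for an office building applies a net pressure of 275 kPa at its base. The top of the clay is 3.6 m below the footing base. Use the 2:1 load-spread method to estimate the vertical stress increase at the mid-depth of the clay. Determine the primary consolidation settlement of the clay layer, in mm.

Mid-depth of clay below the footing base: z = 3.6 + 5.5/2 = 6.35 m.
Stress increase at mid-clay by the 2:1 spreading method:
Δσ = qBL/((B+z)(L+z)) = 275×3.4×7.2/((3.4+6.35)(7.2+6.35)) = 50.957 kPa
Final effective stress: σ'_f = 101 + 50.957 = 151.96 kPa.
σ'_f = 151.96 > σ'_p = 134 kPa, so the stress path crosses the preconsolidation pressure — recompression up to σ'_p, then virgin compression beyond:
S_c = H/(1+e₀)·[C_r·log₁₀(σ'_p/σ'_0) + C_c·log₁₀(σ'_f/σ'_p)]
    = 5.5/1.88 × [0.086×log₁₀(134/101) + 0.45×log₁₀(151.96/134)]
    = 2.9255 × [0.010559 + 0.024581] = 0.1028 m

S_c ≈ 103 mm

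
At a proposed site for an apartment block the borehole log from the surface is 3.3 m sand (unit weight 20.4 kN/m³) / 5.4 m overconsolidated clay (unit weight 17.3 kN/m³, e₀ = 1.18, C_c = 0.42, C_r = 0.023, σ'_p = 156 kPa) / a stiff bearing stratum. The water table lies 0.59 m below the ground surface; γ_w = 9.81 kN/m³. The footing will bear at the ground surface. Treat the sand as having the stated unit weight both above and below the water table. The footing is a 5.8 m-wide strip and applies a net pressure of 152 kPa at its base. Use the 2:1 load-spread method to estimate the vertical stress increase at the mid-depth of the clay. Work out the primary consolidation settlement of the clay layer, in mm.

S_c ≈ 19.8 mm

Mid-depth of clay below the ground surface: z = 3.3 + 5.4/2 = 6 m.
Total vertical stress at mid-clay: σ_v = 20.4×3.3 + 17.3×2.7 = 114.03 kPa.
Pore pressure: u = 9.81×(6 − 0.59) = 53.072 kPa.
Initial effective stress: σ'_0 = σ_v − u = 114.03 − 53.072 = 60.958 kPa.
Stress increase at mid-clay by the 2:1 spreading method:
Δσ = qB/(B+z) = 152×5.8/(5.8+6) = 74.712 kPa
Final effective stress: σ'_f = 60.958 + 74.712 = 135.67 kPa.
σ'_f = 135.67 ≤ σ'_p = 156 kPa, so the clay remains overconsolidated and only the recompression index applies:
S_c = C_r·H/(1+e₀)·log₁₀(σ'_f/σ'_0) = 0.023×5.4/2.18×log₁₀(135.67/60.958)
    = 0.056973 × 0.34745 = 0.0198 m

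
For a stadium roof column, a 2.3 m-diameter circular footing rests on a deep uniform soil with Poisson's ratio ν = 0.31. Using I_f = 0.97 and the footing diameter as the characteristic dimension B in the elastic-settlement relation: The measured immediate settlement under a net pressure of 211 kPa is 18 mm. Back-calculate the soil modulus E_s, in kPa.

S_e = q·B·(1−ν²)/E_s · I_f  ⇒  E_s = q·B·(1−ν²)·I_f / S_e.
E_s = 211 × 2.3 × 0.9039 × 0.97 / 0.018 = 23640 kPa

E_s ≈ 23600 kPa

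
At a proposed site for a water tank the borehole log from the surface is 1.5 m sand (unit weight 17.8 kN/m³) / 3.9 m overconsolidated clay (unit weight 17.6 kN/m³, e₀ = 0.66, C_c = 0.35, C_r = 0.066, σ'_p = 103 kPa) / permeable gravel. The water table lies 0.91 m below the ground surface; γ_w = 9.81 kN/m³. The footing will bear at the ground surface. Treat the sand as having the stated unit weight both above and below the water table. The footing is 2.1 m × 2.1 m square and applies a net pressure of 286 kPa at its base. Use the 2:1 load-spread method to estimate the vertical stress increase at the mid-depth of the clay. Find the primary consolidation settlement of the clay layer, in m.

S_c ≈ 0.0511 m

Mid-depth of clay below the ground surface: z = 1.5 + 3.9/2 = 3.45 m.
Total vertical stress at mid-clay: σ_v = 17.8×1.5 + 17.6×1.95 = 61.02 kPa.
Pore pressure: u = 9.81×(3.45 − 0.91) = 24.917 kPa.
Initial effective stress: σ'_0 = σ_v − u = 61.02 − 24.917 = 36.103 kPa.
Stress increase at mid-clay by the 2:1 spreading method:
Δσ = qBL/((B+z)(L+z)) = 286×2.1×2.1/((2.1+3.45)(2.1+3.45)) = 40.947 kPa
Final effective stress: σ'_f = 36.103 + 40.947 = 77.05 kPa.
σ'_f = 77.05 ≤ σ'_p = 103 kPa, so the clay remains overconsolidated and only the recompression index applies:
S_c = C_r·H/(1+e₀)·log₁₀(σ'_f/σ'_0) = 0.066×3.9/1.66×log₁₀(77.05/36.103)
    = 0.15506 × 0.32923 = 0.05105 m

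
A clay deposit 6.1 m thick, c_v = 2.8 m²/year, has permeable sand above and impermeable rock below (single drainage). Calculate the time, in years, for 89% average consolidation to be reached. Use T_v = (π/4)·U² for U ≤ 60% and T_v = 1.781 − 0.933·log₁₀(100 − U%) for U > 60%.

t ≈ 10.8 years

Drainage path length: H_d = H = 6.1 m (single drainage).
U > 60%: T_v = 1.781 − 0.933·log₁₀(100 − 89) = 0.80938.
t = T_v·H_d²/c_v = 0.80938×6.1²/2.8 = 10.76 years.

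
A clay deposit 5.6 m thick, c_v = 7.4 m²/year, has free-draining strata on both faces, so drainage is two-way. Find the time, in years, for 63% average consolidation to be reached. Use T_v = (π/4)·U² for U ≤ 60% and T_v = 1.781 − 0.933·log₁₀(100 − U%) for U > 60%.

t ≈ 0.337 years

Drainage path length: H_d = H/2 = 2.8 m (double drainage).
U > 60%: T_v = 1.781 − 0.933·log₁₀(100 − 63) = 0.31787.
t = T_v·H_d²/c_v = 0.31787×2.8²/7.4 = 0.3368 years.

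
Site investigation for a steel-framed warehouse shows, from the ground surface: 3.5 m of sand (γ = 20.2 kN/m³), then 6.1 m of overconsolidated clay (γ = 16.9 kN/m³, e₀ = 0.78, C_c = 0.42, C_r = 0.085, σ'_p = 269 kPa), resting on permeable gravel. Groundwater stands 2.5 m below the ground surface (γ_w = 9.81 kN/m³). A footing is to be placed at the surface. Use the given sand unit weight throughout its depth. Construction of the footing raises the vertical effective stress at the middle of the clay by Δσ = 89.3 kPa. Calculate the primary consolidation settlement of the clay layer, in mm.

Mid-depth of clay below the ground surface: z = 3.5 + 6.1/2 = 6.55 m.
Total vertical stress at mid-clay: σ_v = 20.2×3.5 + 16.9×3.05 = 122.25 kPa.
Pore pressure: u = 9.81×(6.55 − 2.5) = 39.73 kPa.
Initial effective stress: σ'_0 = σ_v − u = 122.25 − 39.73 = 82.52 kPa.
Final effective stress: σ'_f = 82.52 + 89.3 = 171.82 kPa.
σ'_f = 171.82 ≤ σ'_p = 269 kPa, so the clay remains overconsolidated and only the recompression index applies:
S_c = C_r·H/(1+e₀)·log₁₀(σ'_f/σ'_0) = 0.085×6.1/1.78×log₁₀(171.82/82.52)
    = 0.2913 × 0.31851 = 0.09278 m

S_c ≈ 92.8 mm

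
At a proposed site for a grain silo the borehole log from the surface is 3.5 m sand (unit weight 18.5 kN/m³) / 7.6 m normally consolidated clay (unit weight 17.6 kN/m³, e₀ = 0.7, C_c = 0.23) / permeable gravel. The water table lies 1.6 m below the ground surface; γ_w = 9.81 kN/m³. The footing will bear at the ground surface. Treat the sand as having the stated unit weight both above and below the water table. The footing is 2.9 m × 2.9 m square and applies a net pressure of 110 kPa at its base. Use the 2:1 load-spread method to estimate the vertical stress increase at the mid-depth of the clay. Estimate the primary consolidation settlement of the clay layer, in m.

Mid-depth of clay below the ground surface: z = 3.5 + 7.6/2 = 7.3 m.
Total vertical stress at mid-clay: σ_v = 18.5×3.5 + 17.6×3.8 = 131.63 kPa.
Pore pressure: u = 9.81×(7.3 − 1.6) = 55.917 kPa.
Initial effective stress: σ'_0 = σ_v − u = 131.63 − 55.917 = 75.713 kPa.
Stress increase at mid-clay by the 2:1 spreading method:
Δσ = qBL/((B+z)(L+z)) = 110×2.9×2.9/((2.9+7.3)(2.9+7.3)) = 8.8918 kPa
Final effective stress: σ'_f = σ'_0 + Δσ = 75.713 + 8.8918 = 84.605 kPa.
Normally consolidated clay, so the full stress increment lies on the virgin compression line:
S_c = C_c·H/(1+e₀)·log₁₀(σ'_f/σ'_0) = 0.23×7.6/(1+0.7)×log₁₀(84.605/75.713)
    = 1.0282 × 0.048226 = 0.04959 m

S_c ≈ 0.0496 m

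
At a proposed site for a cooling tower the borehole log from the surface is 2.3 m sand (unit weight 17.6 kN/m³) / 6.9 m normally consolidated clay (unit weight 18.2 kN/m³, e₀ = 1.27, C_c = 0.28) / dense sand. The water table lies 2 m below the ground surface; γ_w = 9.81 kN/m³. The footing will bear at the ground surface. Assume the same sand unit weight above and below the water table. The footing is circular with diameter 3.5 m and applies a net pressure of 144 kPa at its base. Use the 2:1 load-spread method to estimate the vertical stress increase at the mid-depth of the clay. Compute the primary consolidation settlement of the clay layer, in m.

S_c ≈ 0.0998 m

Mid-depth of clay below the ground surface: z = 2.3 + 6.9/2 = 5.75 m.
Total vertical stress at mid-clay: σ_v = 17.6×2.3 + 18.2×3.45 = 103.27 kPa.
Pore pressure: u = 9.81×(5.75 − 2) = 36.788 kPa.
Initial effective stress: σ'_0 = σ_v − u = 103.27 − 36.788 = 66.482 kPa.
Stress increase at mid-clay by the 2:1 spreading method:
Δσ ≈ qD²/(D+z)² = 144×3.5²/(3.5+5.75)² = 20.617 kPa
Final effective stress: σ'_f = σ'_0 + Δσ = 66.482 + 20.617 = 87.099 kPa.
Normally consolidated clay, so the full stress increment lies on the virgin compression line:
S_c = C_c·H/(1+e₀)·log₁₀(σ'_f/σ'_0) = 0.28×6.9/(1+1.27)×log₁₀(87.099/66.482)
    = 0.8511 × 0.11731 = 0.09984 m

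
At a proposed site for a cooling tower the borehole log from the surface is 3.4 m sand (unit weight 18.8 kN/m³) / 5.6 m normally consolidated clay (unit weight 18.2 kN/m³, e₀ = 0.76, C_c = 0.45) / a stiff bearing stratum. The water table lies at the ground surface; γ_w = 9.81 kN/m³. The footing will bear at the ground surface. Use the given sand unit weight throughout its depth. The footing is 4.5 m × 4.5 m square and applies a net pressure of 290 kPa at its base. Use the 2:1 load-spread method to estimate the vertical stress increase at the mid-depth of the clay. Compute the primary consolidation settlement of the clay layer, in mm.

S_c ≈ 415 mm

Mid-depth of clay below the ground surface: z = 3.4 + 5.6/2 = 6.2 m.
Total vertical stress at mid-clay: σ_v = 18.8×3.4 + 18.2×2.8 = 114.88 kPa.
Pore pressure: u = 9.81×(6.2 − 0) = 60.822 kPa.
Initial effective stress: σ'_0 = σ_v − u = 114.88 − 60.822 = 54.058 kPa.
Stress increase at mid-clay by the 2:1 spreading method:
Δσ = qBL/((B+z)(L+z)) = 290×4.5×4.5/((4.5+6.2)(4.5+6.2)) = 51.293 kPa
Final effective stress: σ'_f = σ'_0 + Δσ = 54.058 + 51.293 = 105.35 kPa.
Normally consolidated clay, so the full stress increment lies on the virgin compression line:
S_c = C_c·H/(1+e₀)·log₁₀(σ'_f/σ'_0) = 0.45×5.6/(1+0.76)×log₁₀(105.35/54.058)
    = 1.4318 × 0.28977 = 0.4149 m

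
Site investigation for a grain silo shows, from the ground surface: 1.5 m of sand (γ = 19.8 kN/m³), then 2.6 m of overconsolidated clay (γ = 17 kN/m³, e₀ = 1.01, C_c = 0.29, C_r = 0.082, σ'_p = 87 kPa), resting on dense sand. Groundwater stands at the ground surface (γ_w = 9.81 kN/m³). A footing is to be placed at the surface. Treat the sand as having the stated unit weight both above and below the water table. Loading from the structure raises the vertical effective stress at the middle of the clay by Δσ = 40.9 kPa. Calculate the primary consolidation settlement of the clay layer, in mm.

S_c ≈ 45.4 mm

Mid-depth of clay below the ground surface: z = 1.5 + 2.6/2 = 2.8 m.
Total vertical stress at mid-clay: σ_v = 19.8×1.5 + 17×1.3 = 51.8 kPa.
Pore pressure: u = 9.81×(2.8 − 0) = 27.468 kPa.
Initial effective stress: σ'_0 = σ_v − u = 51.8 − 27.468 = 24.332 kPa.
Final effective stress: σ'_f = 24.332 + 40.9 = 65.232 kPa.
σ'_f = 65.232 ≤ σ'_p = 87 kPa, so the clay remains overconsolidated and only the recompression index applies:
S_c = C_r·H/(1+e₀)·log₁₀(σ'_f/σ'_0) = 0.082×2.6/2.01×log₁₀(65.232/24.332)
    = 0.10607 × 0.42828 = 0.04543 m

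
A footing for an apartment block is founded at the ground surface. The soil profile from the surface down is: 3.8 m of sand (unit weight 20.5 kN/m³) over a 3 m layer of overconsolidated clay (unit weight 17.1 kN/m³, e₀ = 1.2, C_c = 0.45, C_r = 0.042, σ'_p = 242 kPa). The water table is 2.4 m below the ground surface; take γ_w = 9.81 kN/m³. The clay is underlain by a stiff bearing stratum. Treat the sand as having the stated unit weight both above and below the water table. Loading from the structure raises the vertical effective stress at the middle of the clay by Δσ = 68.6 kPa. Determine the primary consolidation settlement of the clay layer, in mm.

S_c ≈ 16.1 mm

Mid-depth of clay below the ground surface: z = 3.8 + 3/2 = 5.3 m.
Total vertical stress at mid-clay: σ_v = 20.5×3.8 + 17.1×1.5 = 103.55 kPa.
Pore pressure: u = 9.81×(5.3 − 2.4) = 28.449 kPa.
Initial effective stress: σ'_0 = σ_v − u = 103.55 − 28.449 = 75.101 kPa.
Final effective stress: σ'_f = 75.101 + 68.6 = 143.7 kPa.
σ'_f = 143.7 ≤ σ'_p = 242 kPa, so the clay remains overconsolidated and only the recompression index applies:
S_c = C_r·H/(1+e₀)·log₁₀(σ'_f/σ'_0) = 0.042×3/2.2×log₁₀(143.7/75.101)
    = 0.057271 × 0.28181 = 0.01614 m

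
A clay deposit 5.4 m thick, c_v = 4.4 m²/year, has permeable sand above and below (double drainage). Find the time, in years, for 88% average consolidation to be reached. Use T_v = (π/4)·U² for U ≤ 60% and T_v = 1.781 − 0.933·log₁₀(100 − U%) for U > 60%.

Drainage path length: H_d = H/2 = 2.7 m (double drainage).
U > 60%: T_v = 1.781 − 0.933·log₁₀(100 − 88) = 0.77412.
t = T_v·H_d²/c_v = 0.77412×2.7²/4.4 = 1.283 years.

t ≈ 1.28 years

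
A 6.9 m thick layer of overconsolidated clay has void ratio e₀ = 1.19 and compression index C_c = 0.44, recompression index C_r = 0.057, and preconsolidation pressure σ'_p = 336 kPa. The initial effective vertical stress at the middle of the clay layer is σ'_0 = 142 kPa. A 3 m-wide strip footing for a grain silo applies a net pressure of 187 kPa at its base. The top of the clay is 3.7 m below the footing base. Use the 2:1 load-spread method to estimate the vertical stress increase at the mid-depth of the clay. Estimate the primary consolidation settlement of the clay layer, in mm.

S_c ≈ 25.6 mm

Mid-depth of clay below the footing base: z = 3.7 + 6.9/2 = 7.15 m.
Stress increase at mid-clay by the 2:1 spreading method:
Δσ = qB/(B+z) = 187×3/(3+7.15) = 55.271 kPa
Final effective stress: σ'_f = 142 + 55.271 = 197.27 kPa.
σ'_f = 197.27 ≤ σ'_p = 336 kPa, so the clay remains overconsolidated and only the recompression index applies:
S_c = C_r·H/(1+e₀)·log₁₀(σ'_f/σ'_0) = 0.057×6.9/2.19×log₁₀(197.27/142)
    = 0.17959 × 0.14277 = 0.02564 m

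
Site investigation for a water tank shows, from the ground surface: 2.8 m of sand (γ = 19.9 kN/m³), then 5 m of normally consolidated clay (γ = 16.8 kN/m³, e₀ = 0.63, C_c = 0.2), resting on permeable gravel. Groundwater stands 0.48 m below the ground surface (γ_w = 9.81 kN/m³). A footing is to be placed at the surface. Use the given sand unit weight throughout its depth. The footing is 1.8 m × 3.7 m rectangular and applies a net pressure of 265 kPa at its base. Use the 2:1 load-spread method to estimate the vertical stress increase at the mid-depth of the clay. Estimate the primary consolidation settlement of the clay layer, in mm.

S_c ≈ 116 mm

Mid-depth of clay below the ground surface: z = 2.8 + 5/2 = 5.3 m.
Total vertical stress at mid-clay: σ_v = 19.9×2.8 + 16.8×2.5 = 97.72 kPa.
Pore pressure: u = 9.81×(5.3 − 0.48) = 47.284 kPa.
Initial effective stress: σ'_0 = σ_v − u = 97.72 − 47.284 = 50.436 kPa.
Stress increase at mid-clay by the 2:1 spreading method:
Δσ = qBL/((B+z)(L+z)) = 265×1.8×3.7/((1.8+5.3)(3.7+5.3)) = 27.62 kPa
Final effective stress: σ'_f = σ'_0 + Δσ = 50.436 + 27.62 = 78.056 kPa.
Normally consolidated clay, so the full stress increment lies on the virgin compression line:
S_c = C_c·H/(1+e₀)·log₁₀(σ'_f/σ'_0) = 0.2×5/(1+0.63)×log₁₀(78.056/50.436)
    = 0.6135 × 0.18967 = 0.1164 m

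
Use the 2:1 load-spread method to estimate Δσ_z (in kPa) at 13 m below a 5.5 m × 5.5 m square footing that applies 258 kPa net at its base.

Δσ_z ≈ 22.8 kPa

By the 2:1 method the load spreads at 1 horizontal : 2 vertical, so at depth z the loaded area has grown by z in each plan dimension:
Δσ = qBL/((B+z)(L+z)) = 258×5.5×5.5/((5.5+13)(5.5+13)) = 22.804 kPa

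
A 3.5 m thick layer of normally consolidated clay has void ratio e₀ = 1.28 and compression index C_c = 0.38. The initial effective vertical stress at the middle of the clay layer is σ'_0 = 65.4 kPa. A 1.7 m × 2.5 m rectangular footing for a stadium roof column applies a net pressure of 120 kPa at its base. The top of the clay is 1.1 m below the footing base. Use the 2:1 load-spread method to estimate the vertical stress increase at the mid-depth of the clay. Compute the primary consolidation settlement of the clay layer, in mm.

S_c ≈ 70.4 mm

Mid-depth of clay below the footing base: z = 1.1 + 3.5/2 = 2.85 m.
Stress increase at mid-clay by the 2:1 spreading method:
Δσ = qBL/((B+z)(L+z)) = 120×1.7×2.5/((1.7+2.85)(2.5+2.85)) = 20.951 kPa
Final effective stress: σ'_f = σ'_0 + Δσ = 65.4 + 20.951 = 86.351 kPa.
Normally consolidated clay, so the full stress increment lies on the virgin compression line:
S_c = C_c·H/(1+e₀)·log₁₀(σ'_f/σ'_0) = 0.38×3.5/(1+1.28)×log₁₀(86.351/65.4)
    = 0.58333 × 0.12069 = 0.0704 m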